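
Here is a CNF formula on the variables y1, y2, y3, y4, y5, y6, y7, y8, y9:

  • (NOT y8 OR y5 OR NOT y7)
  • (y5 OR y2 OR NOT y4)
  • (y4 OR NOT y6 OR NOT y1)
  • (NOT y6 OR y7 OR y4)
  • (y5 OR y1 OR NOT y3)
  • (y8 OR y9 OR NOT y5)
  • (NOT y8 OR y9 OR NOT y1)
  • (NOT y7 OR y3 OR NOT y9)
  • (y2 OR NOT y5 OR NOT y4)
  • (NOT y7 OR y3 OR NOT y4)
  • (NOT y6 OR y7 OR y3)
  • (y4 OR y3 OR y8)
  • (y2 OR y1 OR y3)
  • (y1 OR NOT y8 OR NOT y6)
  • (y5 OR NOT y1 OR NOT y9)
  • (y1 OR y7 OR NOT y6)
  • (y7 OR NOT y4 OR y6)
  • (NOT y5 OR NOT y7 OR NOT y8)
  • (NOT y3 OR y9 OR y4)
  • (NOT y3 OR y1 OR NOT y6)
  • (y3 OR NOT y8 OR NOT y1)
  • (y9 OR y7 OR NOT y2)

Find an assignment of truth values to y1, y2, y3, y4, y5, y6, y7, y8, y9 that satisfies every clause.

Branch on y1: take y1 = True.
Branch on y2: take y2 = True.
For the remaining variables, y3 = True, y4 = False, y5 = True, y6 = False, y7 = True, y8 = False, y9 = True works.

y1=T, y2=T, y3=T, y4=F, y5=T, y6=F, y7=T, y8=F, y9=T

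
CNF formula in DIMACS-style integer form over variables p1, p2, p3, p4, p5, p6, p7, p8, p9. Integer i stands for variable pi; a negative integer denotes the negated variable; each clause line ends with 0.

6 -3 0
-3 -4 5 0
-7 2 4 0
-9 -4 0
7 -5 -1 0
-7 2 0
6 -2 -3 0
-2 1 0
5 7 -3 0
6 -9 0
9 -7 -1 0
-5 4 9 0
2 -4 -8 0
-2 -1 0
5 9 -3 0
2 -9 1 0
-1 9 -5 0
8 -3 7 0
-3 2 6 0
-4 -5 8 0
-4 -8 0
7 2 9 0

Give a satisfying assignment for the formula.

p1 = 1, p2 = 0, p3 = 0, p4 = 0, p5 = 0, p6 = 1, p7 = 0, p8 = 1, p9 = 1

Check each clause:
  1. (!p3 || p6) — !p3 is true.
  2. (!p4 || !p3 || p5) — !p3 is true.
  3. (!p7 || p4 || p2) — !p7 is true.
  4. (!p9 || !p4) — !p4 is true.
  5. (p7 || !p1 || !p5) — !p5 is true.
  6. (p2 || !p7) — !p7 is true.
  7. (p6 || !p2 || !p3) — !p3 is true.
  8. (p1 || !p2) — p1 is true.
  9. (!p3 || p7 || p5) — !p3 is true.
  10. (p6 || !p9) — p6 is true.
  11. (p9 || !p1 || !p7) — p9 is true.
  12. (p4 || p9 || !p5) — p9 is true.
  13. (!p4 || !p8 || p2) — !p4 is true.
  14. (!p1 || !p2) — !p2 is true.
  15. (p9 || p5 || !p3) — p9 is true.
  16. (p2 || !p9 || p1) — p1 is true.
  17. (p9 || !p1 || !p5) — p9 is true.
  18. (p7 || p8 || !p3) — p8 is true.
  19. (p6 || !p3 || p2) — !p3 is true.
  20. (p8 || !p4 || !p5) — p8 is true.
  21. (!p8 || !p4) — !p4 is true.
  22. (p9 || p7 || p2) — p9 is true.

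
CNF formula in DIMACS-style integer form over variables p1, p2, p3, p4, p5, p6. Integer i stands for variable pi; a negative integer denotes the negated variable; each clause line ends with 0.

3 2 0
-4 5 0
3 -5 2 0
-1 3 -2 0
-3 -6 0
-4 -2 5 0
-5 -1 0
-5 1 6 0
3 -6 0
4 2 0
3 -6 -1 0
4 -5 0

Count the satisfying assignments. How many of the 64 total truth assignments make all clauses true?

The models are:
  p1=F p2=T p3=F p4=F p5=F p6=F
  p1=F p2=T p3=T p4=F p5=F p6=F
  p1=T p2=T p3=T p4=F p5=F p6=F
That's 3 in total.

3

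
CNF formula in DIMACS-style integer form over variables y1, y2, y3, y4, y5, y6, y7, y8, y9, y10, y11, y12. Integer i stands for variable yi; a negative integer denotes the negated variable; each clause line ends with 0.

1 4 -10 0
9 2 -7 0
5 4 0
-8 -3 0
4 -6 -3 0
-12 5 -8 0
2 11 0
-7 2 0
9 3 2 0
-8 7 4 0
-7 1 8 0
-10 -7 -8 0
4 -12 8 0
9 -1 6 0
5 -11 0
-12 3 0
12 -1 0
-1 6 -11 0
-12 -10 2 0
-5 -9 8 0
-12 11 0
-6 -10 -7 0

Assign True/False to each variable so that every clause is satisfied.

y1 = F, y2 = T, y3 = F, y4 = T, y5 = T, y6 = F, y7 = F, y8 = F, y9 = F, y10 = T, y11 = F, y12 = F

Pure literal: y2 appears only positively; assign y2 = True.
Pure literal: y4 appears only positively; assign y4 = True.
Set y1 = False and propagate.
The remaining clauses are satisfied by y3 = False, y5 = True, y6 = False, y7 = False, y8 = False, y9 = False, y10 = True, y11 = False, y12 = False.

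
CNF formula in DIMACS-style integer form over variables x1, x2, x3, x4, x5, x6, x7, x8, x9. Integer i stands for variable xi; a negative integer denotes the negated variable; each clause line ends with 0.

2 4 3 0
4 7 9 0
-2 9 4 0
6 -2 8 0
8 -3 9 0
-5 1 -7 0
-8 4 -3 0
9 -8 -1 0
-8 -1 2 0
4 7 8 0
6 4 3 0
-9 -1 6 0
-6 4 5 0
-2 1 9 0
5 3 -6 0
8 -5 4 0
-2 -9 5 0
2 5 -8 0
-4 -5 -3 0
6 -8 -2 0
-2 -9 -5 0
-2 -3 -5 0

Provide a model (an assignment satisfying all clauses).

x1=F, x2=F, x3=F, x4=T, x5=F, x6=F, x7=F, x8=F, x9=T

Check each clause:
  1. (x2 ∨ x3 ∨ x4) — x4 is true.
  2. (x4 ∨ x7 ∨ x9) — x9 is true.
  3. (¬x2 ∨ x9 ∨ x4) — x9 is true.
  4. (x6 ∨ ¬x2 ∨ x8) — ¬x2 is true.
  5. (¬x3 ∨ x8 ∨ x9) — x9 is true.
  6. (x1 ∨ ¬x5 ∨ ¬x7) — ¬x7 is true.
  7. (x4 ∨ ¬x3 ∨ ¬x8) — ¬x8 is true.
  8. (¬x8 ∨ x9 ∨ ¬x1) — ¬x8 is true.
  9. (¬x8 ∨ x2 ∨ ¬x1) — ¬x8 is true.
  10. (x8 ∨ x7 ∨ x4) — x4 is true.
  11. (x4 ∨ x6 ∨ x3) — x4 is true.
  12. (¬x9 ∨ ¬x1 ∨ x6) — ¬x1 is true.
  13. (¬x6 ∨ x4 ∨ x5) — ¬x6 is true.
  14. (x1 ∨ x9 ∨ ¬x2) — x9 is true.
  15. (¬x6 ∨ x3 ∨ x5) — ¬x6 is true.
  16. (x4 ∨ ¬x5 ∨ x8) — ¬x5 is true.
  17. (¬x9 ∨ ¬x2 ∨ x5) — ¬x2 is true.
  18. (¬x8 ∨ x5 ∨ x2) — ¬x8 is true.
  19. (¬x4 ∨ ¬x5 ∨ ¬x3) — ¬x5 is true.
  20. (¬x8 ∨ x6 ∨ ¬x2) — ¬x8 is true.
  21. (¬x9 ∨ ¬x5 ∨ ¬x2) — ¬x5 is true.
  22. (¬x3 ∨ ¬x5 ∨ ¬x2) — ¬x5 is true.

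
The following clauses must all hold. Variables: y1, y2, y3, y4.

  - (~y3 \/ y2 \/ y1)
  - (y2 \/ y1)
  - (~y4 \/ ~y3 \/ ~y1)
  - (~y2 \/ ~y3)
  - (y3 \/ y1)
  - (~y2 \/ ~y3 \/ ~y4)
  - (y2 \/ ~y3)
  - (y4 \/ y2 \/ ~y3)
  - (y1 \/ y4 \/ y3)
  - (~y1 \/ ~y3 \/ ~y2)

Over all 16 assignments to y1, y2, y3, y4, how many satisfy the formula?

4

The models are:
  y1=1 y2=0 y3=0 y4=0
  y1=1 y2=0 y3=0 y4=1
  y1=1 y2=1 y3=0 y4=0
  y1=1 y2=1 y3=0 y4=1
Count: 4.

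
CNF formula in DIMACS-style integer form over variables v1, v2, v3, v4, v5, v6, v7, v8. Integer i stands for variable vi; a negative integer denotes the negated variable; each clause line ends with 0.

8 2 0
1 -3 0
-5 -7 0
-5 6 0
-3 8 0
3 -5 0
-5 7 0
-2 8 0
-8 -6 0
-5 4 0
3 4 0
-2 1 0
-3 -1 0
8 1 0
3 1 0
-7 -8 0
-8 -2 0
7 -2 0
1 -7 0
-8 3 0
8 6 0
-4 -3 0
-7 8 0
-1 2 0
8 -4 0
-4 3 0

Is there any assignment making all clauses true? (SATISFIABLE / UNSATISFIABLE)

v8 = True:
  propagation gives v6=False, v5=False, v7=False, v2=False; an empty clause results — contradiction.
v8 = False:
  propagation gives v2=True; an empty clause results — contradiction.
Every branch closes, so no satisfying assignment exists.

UNSATISFIABLE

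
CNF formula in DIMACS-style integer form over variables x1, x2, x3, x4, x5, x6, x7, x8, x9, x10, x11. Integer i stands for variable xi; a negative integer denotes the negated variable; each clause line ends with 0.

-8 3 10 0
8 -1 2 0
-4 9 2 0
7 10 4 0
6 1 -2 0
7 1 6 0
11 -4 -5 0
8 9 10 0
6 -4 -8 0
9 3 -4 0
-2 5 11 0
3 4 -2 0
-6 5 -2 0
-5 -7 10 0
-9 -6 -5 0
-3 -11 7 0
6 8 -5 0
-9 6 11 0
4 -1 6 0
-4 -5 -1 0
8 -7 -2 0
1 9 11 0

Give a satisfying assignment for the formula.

x1=True, x2=True, x3=True, x4=False, x5=True, x6=True, x7=False, x8=True, x9=False, x10=True, x11=False

Check each clause:
  1. (x10 | ~x8 | x3) — x10 is true.
  2. (~x1 | x2 | x8) — x8 is true.
  3. (x9 | x2 | ~x4) — x2 is true.
  4. (x7 | x10 | x4) — x10 is true.
  5. (x6 | ~x2 | x1) — x1 is true.
  6. (x1 | x7 | x6) — x1 is true.
  7. (x11 | ~x5 | ~x4) — ~x4 is true.
  8. (x10 | x8 | x9) — x8 is true.
  9. (x6 | ~x4 | ~x8) — ~x4 is true.
  10. (x9 | x3 | ~x4) — x3 is true.
  11. (x5 | ~x2 | x11) — x5 is true.
  12. (x3 | ~x2 | x4) — x3 is true.
  13. (~x6 | ~x2 | x5) — x5 is true.
  14. (~x7 | ~x5 | x10) — ~x7 is true.
  15. (~x6 | ~x9 | ~x5) — ~x9 is true.
  16. (~x11 | ~x3 | x7) — ~x11 is true.
  17. (~x5 | x6 | x8) — x8 is true.
  18. (~x9 | x6 | x11) — x6 is true.
  19. (~x1 | x6 | x4) — x6 is true.
  20. (~x4 | ~x1 | ~x5) — ~x4 is true.
  21. (~x2 | ~x7 | x8) — x8 is true.
  22. (x11 | x1 | x9) — x1 is true.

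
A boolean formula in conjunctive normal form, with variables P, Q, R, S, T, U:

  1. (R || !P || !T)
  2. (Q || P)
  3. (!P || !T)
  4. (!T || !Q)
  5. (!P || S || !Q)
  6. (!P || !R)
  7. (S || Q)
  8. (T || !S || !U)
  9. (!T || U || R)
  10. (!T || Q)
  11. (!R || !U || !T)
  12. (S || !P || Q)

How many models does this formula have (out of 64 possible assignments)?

8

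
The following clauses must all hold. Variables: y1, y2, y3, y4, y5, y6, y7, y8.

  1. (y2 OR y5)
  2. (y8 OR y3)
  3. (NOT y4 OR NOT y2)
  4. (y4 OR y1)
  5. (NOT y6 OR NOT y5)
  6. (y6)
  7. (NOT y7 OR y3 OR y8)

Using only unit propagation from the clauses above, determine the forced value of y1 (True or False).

(y6) is a unit clause: y6 = True.
From (NOT y5 OR NOT y6) and y6 = True: y5 = False.
(y5 OR y2): since y5 = False, the clause reduces to (y2). y2 = True.
(NOT y4 OR NOT y2) with y2 = True leaves only NOT y4, so y4 = False.
(y4 OR y1) with y4 = False leaves only y1, so y1 = True.

True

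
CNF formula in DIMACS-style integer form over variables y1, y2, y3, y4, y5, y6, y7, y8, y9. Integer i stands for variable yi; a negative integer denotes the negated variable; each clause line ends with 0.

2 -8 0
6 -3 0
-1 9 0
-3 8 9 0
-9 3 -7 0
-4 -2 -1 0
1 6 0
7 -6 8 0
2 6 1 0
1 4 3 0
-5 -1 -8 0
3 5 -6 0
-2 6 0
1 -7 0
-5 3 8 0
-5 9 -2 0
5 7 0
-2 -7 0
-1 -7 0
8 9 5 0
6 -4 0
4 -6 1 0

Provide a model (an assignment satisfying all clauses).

y1=False  y2=True  y3=True  y4=True  y5=True  y6=True  y7=False  y8=True  y9=True

Try y1 = False.
  then y6 is forced to True.
  then y7 is forced to False.
  then y8 is forced to True.
  then y2 is forced to True.
  then y5 is forced to True.
  then y9 is forced to True.
  then y4 is forced to True.
y3 is now unconstrained; take y3 = True.
Every clause has at least one true literal under this assignment.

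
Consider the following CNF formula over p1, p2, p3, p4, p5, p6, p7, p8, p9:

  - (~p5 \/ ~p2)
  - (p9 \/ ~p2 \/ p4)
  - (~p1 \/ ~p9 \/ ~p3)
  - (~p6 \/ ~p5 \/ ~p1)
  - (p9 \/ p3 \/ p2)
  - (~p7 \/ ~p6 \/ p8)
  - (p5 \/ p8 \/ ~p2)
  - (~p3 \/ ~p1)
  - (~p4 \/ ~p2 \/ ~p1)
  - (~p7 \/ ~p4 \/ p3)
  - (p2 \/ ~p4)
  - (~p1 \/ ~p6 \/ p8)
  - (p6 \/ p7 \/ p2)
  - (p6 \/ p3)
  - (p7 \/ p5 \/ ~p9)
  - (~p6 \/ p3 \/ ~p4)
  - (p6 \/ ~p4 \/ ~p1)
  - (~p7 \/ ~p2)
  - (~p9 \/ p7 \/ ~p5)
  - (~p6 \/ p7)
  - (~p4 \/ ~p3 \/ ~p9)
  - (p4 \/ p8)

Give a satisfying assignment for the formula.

p1=T  p2=F  p3=F  p4=F  p5=F  p6=T  p7=T  p8=T  p9=T

p8 occurs only positively in the remaining clauses — set p8 = True.
Set p1 = True and propagate.
  then p3 is forced to False.
  then p6 is forced to True.
  then p5 is forced to False.
  then p4 is forced to False.
  then p7 is forced to True.
  then p2 is forced to False.
  then p9 is forced to True.
Every clause has at least one true literal under this assignment.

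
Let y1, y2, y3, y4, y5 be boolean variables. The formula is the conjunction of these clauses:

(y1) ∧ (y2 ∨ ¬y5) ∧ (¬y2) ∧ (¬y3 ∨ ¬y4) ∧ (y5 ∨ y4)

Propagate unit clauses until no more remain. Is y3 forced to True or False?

False

(y1) is a unit clause: y1 = True.
(¬y2) is a unit clause: y2 = False.
(¬y5 ∨ y2): since y2 = False, the clause reduces to (¬y5). y5 = False.
(y5 ∨ y4) with y5 = False leaves only y4, so y4 = True.
From (¬y3 ∨ ¬y4) and y4 = True: y3 = False.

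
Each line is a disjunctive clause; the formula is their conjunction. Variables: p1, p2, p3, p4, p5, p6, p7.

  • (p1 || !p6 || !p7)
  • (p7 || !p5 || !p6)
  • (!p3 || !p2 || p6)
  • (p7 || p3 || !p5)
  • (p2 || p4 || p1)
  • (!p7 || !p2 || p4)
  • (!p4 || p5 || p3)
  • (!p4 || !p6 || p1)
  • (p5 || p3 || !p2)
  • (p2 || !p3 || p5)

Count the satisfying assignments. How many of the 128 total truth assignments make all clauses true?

Case analysis on p2 and p3:
  p2=T, p3=T: 5 of the 32 assignments to (p1,p4,p5,p6,p7) work.
  p2=T, p3=F: remaining (p1,p4,p5,p6,p7) ∈ {(F,T,T,F,T); (T,T,T,F,T); (T,T,T,T,T)} — 3.
  p2=F, p3=T: 8 of the 32 assignments to (p1,p4,p5,p6,p7) work.
  p2=F, p3=F: 9 of the 32 assignments to (p1,p4,p5,p6,p7) work.
Total: 5 + 3 + 8 + 9 = 25.

25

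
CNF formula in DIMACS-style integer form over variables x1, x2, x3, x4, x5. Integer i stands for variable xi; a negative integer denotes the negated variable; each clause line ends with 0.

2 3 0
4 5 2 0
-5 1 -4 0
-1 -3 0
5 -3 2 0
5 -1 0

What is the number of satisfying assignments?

9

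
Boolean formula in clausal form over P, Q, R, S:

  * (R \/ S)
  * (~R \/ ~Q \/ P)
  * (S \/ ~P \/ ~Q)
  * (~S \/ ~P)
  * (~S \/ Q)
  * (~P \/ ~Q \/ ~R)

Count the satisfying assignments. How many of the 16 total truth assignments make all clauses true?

3

The models are:
  P=F Q=F R=T S=F
  P=F Q=T R=F S=T
  P=T Q=F R=T S=F
Count: 3.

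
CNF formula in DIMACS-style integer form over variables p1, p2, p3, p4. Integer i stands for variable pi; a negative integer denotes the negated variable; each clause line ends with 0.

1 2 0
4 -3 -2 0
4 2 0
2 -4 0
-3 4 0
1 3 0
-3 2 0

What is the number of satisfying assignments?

Satisfying assignments:
  p1=F p2=T p3=T p4=T
  p1=T p2=T p3=F p4=F
  p1=T p2=T p3=F p4=T
  p1=T p2=T p3=T p4=T
Count: 4.

4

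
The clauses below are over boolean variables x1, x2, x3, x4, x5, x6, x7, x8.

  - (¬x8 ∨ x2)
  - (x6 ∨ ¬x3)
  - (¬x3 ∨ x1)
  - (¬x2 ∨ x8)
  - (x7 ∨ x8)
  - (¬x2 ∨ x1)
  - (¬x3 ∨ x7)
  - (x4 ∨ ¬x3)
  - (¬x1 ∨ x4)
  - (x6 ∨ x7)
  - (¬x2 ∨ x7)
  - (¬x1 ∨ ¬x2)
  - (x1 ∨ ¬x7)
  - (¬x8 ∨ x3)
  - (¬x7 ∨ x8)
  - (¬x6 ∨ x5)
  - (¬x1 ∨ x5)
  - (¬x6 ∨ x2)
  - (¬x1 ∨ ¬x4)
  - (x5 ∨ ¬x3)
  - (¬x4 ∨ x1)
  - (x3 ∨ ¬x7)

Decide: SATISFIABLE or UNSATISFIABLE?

x1 = True:
  propagation gives x4=True; an empty clause results — contradiction.
x1 = False:
  propagation gives x3=False, x2=False, x8=False, x7=True; an empty clause results — contradiction.
Every branch closes, so no satisfying assignment exists.

UNSATISFIABLE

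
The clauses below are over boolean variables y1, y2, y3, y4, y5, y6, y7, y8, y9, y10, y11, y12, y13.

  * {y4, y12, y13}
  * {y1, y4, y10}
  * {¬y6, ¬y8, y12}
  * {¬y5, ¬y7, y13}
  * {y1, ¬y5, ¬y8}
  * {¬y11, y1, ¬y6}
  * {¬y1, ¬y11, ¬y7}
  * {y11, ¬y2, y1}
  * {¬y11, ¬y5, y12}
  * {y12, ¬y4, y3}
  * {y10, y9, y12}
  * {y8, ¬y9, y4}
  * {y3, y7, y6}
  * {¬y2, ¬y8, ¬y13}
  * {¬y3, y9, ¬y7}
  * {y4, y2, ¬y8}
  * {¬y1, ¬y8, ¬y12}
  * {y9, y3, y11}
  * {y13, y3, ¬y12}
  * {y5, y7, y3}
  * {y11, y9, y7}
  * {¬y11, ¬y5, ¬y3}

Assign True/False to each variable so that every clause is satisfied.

Set y1 = False and propagate.
Set y2 = False and propagate.
The remaining clauses are satisfied by y3 = True, y4 = True, y5 = False, y6 = True, y7 = False, y8 = False, y9 = True, y10 = False, y11 = False, y12 = False, y13 = False.

y1 = 0, y2 = 0, y3 = 1, y4 = 1, y5 = 0, y6 = 1, y7 = 0, y8 = 0, y9 = 1, y10 = 0, y11 = 0, y12 = 0, y13 = 0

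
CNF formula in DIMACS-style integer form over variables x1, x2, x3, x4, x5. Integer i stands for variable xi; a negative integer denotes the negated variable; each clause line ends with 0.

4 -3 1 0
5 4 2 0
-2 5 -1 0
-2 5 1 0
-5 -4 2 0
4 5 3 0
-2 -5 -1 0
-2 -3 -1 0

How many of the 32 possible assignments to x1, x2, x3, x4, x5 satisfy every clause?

10

Case analysis on x2 and x5:
  x2=1, x5=1: remaining (x1,x3,x4) ∈ {(0,0,0); (0,0,1); (0,1,1)} — 3.
  x2=1, x5=0: a clause becomes empty — 0.
  x2=0, x5=1: remaining (x1,x3,x4) ∈ {(0,0,0); (1,0,0); (1,1,0)} — 3.
  x2=0, x5=0: remaining (x1,x3,x4) ∈ {(0,0,1); (0,1,1); (1,0,1); (1,1,1)} — 4.
Total: 3 + 0 + 3 + 4 = 10.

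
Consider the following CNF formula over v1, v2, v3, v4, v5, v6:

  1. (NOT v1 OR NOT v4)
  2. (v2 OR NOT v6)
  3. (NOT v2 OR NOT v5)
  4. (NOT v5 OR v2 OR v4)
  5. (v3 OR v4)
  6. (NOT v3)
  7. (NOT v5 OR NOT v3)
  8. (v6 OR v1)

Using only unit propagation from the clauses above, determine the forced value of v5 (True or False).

False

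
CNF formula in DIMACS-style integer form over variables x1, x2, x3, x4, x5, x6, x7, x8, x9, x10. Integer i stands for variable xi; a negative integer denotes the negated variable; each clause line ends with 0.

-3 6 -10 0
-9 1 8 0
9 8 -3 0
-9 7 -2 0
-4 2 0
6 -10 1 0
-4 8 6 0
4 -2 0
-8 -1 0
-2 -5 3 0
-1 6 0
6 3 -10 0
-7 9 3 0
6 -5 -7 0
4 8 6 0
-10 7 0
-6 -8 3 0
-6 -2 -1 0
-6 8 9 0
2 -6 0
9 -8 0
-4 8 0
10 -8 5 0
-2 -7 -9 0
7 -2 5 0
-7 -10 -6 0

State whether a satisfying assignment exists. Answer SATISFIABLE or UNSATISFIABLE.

SATISFIABLE

Try x1 = False.
Try x2 = False.
  then x4 is forced to False.
  then x6 is forced to False.
  then x10 is forced to False.
  then x8 is forced to True.
  then x9 is forced to True.
  then x5 is forced to True.
  then x7 is forced to False.
x3 is now unconstrained; take x3 = False.
Every clause has at least one true literal under this assignment.
So x1 = False  x2 = False  x3 = False  x4 = False  x5 = True  x6 = False  x7 = False  x8 = True  x9 = True  x10 = False is a satisfying assignment.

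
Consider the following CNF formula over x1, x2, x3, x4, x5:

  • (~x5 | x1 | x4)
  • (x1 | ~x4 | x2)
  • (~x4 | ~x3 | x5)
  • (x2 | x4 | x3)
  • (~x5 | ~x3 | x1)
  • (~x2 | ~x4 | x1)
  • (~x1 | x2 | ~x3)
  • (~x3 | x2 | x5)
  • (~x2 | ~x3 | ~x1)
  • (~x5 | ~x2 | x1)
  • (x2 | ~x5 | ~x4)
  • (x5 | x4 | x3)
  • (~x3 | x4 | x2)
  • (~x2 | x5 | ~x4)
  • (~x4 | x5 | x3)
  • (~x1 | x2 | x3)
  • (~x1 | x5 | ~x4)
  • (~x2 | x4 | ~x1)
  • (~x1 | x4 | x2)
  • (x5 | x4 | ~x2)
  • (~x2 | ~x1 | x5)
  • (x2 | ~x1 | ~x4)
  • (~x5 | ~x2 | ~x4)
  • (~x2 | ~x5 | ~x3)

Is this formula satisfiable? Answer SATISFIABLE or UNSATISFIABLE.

UNSATISFIABLE

x2 = True:
  x5 = True:
    propagation gives x1=True, x3=False, x4=True; an empty clause results — contradiction.
  x5 = False:
    propagation gives x4=False; an empty clause results — contradiction.
x2 = False:
  x4 = True:
    propagation gives x1=True; an empty clause results — contradiction.
  x4 = False:
    propagation gives x3=True; an empty clause results — contradiction.
Every branch closes, so no satisfying assignment exists.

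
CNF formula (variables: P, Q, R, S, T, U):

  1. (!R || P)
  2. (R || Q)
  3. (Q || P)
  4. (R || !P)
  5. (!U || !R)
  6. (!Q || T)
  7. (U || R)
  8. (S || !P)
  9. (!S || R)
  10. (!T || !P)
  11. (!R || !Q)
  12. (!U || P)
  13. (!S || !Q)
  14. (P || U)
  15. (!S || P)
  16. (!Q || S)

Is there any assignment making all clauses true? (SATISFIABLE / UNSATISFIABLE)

Try P = True.
  then R is forced to True.
  then U is forced to False.
  then S is forced to True.
  then T is forced to False.
  then Q is forced to False.
So P=T, Q=F, R=T, S=T, T=F, U=F is a satisfying assignment.

SATISFIABLE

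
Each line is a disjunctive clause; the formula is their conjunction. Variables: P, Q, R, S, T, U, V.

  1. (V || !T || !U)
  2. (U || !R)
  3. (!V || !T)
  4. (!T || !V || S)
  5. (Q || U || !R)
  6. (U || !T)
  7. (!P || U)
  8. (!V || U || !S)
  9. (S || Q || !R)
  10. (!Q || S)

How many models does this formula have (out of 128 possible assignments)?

Case analysis on U and S:
  U=1, S=1: forces T=0; P, Q, R, V free → 2^4 = 16.
  U=1, S=0: remaining (P,Q,R,T,V) ∈ {(0,0,0,0,0); (0,0,0,0,1); (1,0,0,0,0); (1,0,0,0,1)} — 4.
  U=0, S=1: remaining (P,Q,R,T,V) ∈ {(0,0,0,0,0); (0,1,0,0,0)} — 2.
  U=0, S=0: remaining (P,Q,R,T,V) ∈ {(0,0,0,0,0); (0,0,0,0,1)} — 2.
Total: 16 + 4 + 2 + 2 = 24.

24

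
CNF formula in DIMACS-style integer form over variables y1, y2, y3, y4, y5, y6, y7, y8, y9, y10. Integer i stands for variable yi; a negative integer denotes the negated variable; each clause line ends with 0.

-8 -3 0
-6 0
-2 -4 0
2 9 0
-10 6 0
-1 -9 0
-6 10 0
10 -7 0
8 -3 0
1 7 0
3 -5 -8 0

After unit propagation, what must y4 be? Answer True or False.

False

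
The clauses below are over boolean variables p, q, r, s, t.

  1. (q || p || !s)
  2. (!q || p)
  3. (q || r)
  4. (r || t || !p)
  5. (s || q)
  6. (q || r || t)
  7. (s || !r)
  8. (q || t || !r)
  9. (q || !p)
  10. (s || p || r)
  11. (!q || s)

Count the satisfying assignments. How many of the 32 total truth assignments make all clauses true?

The models are:
  p=T q=T r=F s=T t=T
  p=T q=T r=T s=T t=F
  p=T q=T r=T s=T t=T
Count: 3.

3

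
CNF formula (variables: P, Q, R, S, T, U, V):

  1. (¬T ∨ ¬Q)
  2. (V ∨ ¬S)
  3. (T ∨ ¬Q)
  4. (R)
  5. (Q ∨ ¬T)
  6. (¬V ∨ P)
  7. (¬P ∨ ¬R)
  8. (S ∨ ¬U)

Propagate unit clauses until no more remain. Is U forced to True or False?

False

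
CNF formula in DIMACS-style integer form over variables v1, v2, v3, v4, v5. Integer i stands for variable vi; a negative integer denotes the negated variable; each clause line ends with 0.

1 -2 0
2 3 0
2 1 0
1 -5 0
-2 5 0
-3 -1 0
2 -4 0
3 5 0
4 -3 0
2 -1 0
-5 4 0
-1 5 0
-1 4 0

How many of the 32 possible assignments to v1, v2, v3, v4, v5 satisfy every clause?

The models are:
  v1=1 v2=1 v3=0 v4=1 v5=1
Count: 1.

1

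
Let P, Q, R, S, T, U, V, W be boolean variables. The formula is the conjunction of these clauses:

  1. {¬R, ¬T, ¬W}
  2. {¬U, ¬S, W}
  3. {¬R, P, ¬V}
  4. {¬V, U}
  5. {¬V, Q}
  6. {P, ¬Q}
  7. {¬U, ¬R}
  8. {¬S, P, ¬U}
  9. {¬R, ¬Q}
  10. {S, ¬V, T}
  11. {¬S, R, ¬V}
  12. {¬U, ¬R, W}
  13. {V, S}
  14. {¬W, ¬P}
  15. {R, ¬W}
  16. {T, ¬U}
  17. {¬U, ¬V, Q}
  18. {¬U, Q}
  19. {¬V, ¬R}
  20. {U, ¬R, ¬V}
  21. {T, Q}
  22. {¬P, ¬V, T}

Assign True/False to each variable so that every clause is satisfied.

Set P = True and propagate.
  then W is forced to False.
Set Q = True and propagate.
  then R is forced to False.
For the remaining variables, S = True, T = False, U = False, V = False works.
Every clause has at least one true literal under this assignment.
Check each clause:
  1. {¬R, ¬T, ¬W} — ¬W is true.
  2. {¬U, ¬S, W} — ¬U is true.
  3. {¬R, ¬V, P} — P is true.
  4. {¬V, U} — ¬V is true.
  5. {¬V, Q} — ¬V is true.
  6. {P, ¬Q} — P is true.
  7. {¬R, ¬U} — ¬U is true.
  8. {P, ¬U, ¬S} — P is true.
  9. {¬Q, ¬R} — ¬R is true.
  10. {¬V, T, S} — ¬V is true.
  11. {¬V, R, ¬S} — ¬V is true.
  12. {W, ¬U, ¬R} — ¬U is true.
  13. {S, V} — S is true.
  14. {¬P, ¬W} — ¬W is true.
  15. {¬W, R} — ¬W is true.
  16. {¬U, T} — ¬U is true.
  17. {Q, ¬V, ¬U} — ¬V is true.
  18. {Q, ¬U} — ¬U is true.
  19. {¬V, ¬R} — ¬V is true.
  20. {¬V, U, ¬R} — ¬V is true.
  21. {T, Q} — Q is true.
  22. {¬V, T, ¬P} — ¬V is true.

P = True  Q = True  R = False  S = True  T = False  U = False  V = False  W = False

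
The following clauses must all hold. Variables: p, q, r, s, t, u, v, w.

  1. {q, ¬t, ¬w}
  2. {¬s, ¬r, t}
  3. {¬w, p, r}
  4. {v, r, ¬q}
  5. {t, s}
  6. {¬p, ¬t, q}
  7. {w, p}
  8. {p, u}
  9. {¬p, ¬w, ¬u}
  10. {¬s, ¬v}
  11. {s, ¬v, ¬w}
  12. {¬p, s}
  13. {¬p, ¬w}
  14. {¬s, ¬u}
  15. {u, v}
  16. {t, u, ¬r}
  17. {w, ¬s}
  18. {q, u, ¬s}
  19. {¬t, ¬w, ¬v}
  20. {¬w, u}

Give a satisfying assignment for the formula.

p = F  q = T  r = T  s = F  t = T  u = T  v = F  w = T

Check each clause:
  1. {¬t, q, ¬w} — q is true.
  2. {t, ¬s, ¬r} — ¬s is true.
  3. {p, ¬w, r} — r is true.
  4. {r, ¬q, v} — r is true.
  5. {s, t} — t is true.
  6. {q, ¬t, ¬p} — q is true.
  7. {p, w} — w is true.
  8. {u, p} — u is true.
  9. {¬p, ¬u, ¬w} — ¬p is true.
  10. {¬v, ¬s} — ¬v is true.
  11. {s, ¬v, ¬w} — ¬v is true.
  12. {¬p, s} — ¬p is true.
  13. {¬w, ¬p} — ¬p is true.
  14. {¬u, ¬s} — ¬s is true.
  15. {v, u} — u is true.
  16. {t, u, ¬r} — t is true.
  17. {¬s, w} — w is true.
  18. {¬s, q, u} — q is true.
  19. {¬w, ¬t, ¬v} — ¬v is true.
  20. {u, ¬w} — u is true.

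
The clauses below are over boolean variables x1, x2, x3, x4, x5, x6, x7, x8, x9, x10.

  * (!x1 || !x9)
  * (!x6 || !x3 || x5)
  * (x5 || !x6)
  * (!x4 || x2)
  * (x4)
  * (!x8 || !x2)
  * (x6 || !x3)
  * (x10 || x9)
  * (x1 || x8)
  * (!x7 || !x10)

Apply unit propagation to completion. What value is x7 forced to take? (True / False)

False

Unit clause (x4) sets x4 = True.
From (x2 || !x4) and x4 = True: x2 = True.
From (!x8 || !x2) and x2 = True: x8 = False.
(x8 || x1) with x8 = False leaves only x1, so x1 = True.
(!x9 || !x1) with x1 = True leaves only !x9, so x9 = False.
(x10 || x9) with x9 = False leaves only x10, so x10 = True.
(!x7 || !x10) with x10 = True leaves only !x7, so x7 = False.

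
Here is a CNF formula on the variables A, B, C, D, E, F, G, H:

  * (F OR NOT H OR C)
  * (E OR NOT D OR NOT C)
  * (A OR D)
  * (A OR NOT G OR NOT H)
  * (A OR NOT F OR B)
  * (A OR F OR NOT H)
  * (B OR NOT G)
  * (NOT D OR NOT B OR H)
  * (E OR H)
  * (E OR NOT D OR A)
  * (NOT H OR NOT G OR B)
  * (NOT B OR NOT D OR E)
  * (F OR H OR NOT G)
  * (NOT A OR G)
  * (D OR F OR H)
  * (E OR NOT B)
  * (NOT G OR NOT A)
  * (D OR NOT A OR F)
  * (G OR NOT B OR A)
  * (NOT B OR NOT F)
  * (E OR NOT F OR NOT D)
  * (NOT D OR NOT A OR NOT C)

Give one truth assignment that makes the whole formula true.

A=False, B=False, C=False, D=True, E=True, F=False, G=False, H=False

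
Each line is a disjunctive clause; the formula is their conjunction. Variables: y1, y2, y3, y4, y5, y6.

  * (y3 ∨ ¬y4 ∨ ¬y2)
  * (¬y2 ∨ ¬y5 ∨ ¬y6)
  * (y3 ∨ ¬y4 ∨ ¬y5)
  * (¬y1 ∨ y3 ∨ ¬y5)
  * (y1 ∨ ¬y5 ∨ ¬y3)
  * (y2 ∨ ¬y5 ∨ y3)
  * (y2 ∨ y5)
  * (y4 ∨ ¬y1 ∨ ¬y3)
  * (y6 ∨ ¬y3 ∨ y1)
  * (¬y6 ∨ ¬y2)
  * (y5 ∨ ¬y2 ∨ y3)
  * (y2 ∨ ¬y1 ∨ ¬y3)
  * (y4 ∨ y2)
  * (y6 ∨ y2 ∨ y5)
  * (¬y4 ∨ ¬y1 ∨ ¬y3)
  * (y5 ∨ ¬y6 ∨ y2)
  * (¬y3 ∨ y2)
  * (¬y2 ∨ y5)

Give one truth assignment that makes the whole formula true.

Set y1 = False and propagate.
Branch on y2: take y2 = True.
  then y6 is forced to False.
  then y3 is forced to False.
  then y4 is forced to False.
  then y5 is forced to True.

y1=False, y2=True, y3=False, y4=False, y5=True, y6=False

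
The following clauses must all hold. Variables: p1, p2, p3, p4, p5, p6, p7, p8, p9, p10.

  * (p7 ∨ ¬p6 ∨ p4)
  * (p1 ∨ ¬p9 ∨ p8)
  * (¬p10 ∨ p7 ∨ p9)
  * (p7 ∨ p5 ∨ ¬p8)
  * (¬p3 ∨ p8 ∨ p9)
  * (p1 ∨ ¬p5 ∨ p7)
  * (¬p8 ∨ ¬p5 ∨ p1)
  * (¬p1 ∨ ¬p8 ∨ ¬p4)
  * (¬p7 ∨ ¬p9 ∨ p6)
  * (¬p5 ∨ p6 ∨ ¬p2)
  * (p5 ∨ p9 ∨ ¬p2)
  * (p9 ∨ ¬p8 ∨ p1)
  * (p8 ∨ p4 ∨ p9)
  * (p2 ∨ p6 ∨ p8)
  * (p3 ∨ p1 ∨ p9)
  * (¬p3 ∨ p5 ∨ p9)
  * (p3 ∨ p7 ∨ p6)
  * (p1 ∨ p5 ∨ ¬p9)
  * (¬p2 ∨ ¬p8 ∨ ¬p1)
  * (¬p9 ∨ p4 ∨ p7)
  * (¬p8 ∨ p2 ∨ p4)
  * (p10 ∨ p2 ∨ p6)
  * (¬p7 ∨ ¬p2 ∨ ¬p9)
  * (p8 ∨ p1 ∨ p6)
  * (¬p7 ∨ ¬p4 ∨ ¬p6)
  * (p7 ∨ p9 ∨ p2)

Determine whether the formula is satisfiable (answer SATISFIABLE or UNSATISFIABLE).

SATISFIABLE

Set p1 = True and propagate.
For the remaining variables, p2 = True, p3 = True, p4 = True, p5 = False, p6 = False, p7 = False, p8 = False, p9 = True, p10 = True works.
So p1=T  p2=T  p3=T  p4=T  p5=F  p6=F  p7=F  p8=F  p9=T  p10=T is a satisfying assignment.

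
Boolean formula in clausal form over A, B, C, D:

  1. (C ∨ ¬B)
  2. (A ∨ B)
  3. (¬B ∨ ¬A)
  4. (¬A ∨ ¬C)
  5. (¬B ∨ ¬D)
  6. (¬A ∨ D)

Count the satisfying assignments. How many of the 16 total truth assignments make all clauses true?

2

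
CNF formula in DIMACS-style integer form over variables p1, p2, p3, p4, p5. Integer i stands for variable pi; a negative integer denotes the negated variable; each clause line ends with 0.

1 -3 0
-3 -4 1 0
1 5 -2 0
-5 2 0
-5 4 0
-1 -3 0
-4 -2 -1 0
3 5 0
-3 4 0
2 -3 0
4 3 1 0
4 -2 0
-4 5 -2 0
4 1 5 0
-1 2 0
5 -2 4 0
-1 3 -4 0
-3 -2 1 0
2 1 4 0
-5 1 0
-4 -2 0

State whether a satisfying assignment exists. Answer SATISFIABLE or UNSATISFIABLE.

p1 = True:
  propagation gives p3=False, p5=True, p2=True, p4=True; an empty clause results — contradiction.
p1 = False:
  propagation gives p3=False, p5=True; an empty clause results — contradiction.
Every branch closes, so no satisfying assignment exists.

UNSATISFIABLE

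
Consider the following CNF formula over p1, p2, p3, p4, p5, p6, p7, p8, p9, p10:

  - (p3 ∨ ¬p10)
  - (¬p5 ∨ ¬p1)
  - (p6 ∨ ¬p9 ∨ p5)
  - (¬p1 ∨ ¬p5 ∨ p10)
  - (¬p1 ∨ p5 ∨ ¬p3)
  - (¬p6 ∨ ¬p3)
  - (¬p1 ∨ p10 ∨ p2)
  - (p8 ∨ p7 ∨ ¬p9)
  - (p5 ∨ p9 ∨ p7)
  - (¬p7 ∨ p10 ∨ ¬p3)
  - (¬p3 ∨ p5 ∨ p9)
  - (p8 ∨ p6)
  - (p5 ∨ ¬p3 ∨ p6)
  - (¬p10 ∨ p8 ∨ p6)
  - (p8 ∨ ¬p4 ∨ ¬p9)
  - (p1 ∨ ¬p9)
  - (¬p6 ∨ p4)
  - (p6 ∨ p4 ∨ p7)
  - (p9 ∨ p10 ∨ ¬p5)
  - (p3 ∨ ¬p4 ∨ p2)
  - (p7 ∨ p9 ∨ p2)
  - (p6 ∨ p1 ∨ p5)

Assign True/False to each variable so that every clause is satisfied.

p1=False  p2=True  p3=True  p4=True  p5=True  p6=False  p7=False  p8=True  p9=False  p10=True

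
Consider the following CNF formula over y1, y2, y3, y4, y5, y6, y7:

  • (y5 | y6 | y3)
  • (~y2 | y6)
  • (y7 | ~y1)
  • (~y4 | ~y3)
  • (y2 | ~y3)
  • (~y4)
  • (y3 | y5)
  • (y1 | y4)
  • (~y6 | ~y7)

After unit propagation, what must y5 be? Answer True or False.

True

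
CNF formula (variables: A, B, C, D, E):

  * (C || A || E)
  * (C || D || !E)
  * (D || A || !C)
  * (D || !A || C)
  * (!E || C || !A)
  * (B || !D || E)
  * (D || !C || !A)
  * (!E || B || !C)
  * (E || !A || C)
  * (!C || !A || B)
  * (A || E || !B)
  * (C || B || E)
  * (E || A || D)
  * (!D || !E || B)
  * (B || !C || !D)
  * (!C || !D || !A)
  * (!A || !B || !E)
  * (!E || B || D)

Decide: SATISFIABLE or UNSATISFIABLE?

Branch on A: take A = False.
Try B = True.
  then E is forced to True.
Branch on C: take C = False.
  then D is forced to True.
Every clause has at least one true literal under this assignment.
So A = F, B = T, C = F, D = T, E = T is a satisfying assignment.

SATISFIABLE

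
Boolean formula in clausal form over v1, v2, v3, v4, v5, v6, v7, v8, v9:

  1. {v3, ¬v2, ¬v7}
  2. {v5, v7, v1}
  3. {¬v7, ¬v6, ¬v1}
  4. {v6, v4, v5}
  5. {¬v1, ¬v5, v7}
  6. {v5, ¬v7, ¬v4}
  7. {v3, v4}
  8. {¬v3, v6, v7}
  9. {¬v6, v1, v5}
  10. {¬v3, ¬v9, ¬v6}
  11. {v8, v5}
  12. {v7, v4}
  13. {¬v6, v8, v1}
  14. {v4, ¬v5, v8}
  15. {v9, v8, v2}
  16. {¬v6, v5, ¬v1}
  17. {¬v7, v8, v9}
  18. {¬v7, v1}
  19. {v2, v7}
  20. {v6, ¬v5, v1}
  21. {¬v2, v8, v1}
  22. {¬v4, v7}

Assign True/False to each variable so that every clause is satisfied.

v1 = 1, v2 = 1, v3 = 1, v4 = 1, v5 = 1, v6 = 0, v7 = 1, v8 = 0, v9 = 1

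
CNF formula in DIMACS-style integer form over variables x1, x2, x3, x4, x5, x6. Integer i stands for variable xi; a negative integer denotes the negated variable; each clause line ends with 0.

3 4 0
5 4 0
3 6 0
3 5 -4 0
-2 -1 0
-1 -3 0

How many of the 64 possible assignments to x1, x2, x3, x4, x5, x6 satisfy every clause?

15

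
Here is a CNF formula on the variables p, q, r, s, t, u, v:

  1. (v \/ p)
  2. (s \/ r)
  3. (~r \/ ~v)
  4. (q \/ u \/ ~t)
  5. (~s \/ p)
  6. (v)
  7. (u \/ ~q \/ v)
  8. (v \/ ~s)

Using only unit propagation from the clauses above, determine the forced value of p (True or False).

True

(v) is a unit clause: v = True.
From (~r \/ ~v) and v = True: r = False.
From (r \/ s) and r = False: s = True.
From (~s \/ p) and s = True: p = True.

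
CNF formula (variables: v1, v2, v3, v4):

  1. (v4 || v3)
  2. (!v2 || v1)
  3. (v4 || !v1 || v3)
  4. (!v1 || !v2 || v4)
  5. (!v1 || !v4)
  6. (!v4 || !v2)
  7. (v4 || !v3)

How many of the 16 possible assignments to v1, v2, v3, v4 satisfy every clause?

2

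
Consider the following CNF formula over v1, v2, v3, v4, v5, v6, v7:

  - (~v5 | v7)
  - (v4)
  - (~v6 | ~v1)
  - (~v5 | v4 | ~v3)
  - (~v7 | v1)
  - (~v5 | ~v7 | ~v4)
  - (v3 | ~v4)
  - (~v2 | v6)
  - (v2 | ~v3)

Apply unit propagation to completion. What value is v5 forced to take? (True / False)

(v4) is a unit clause: v4 = True.
From (~v4 | v3) and v4 = True: v3 = True.
From (~v3 | v2) and v3 = True: v2 = True.
From (v6 | ~v2) and v2 = True: v6 = True.
(~v6 | ~v1): since v6 = True, the clause reduces to (~v1). v1 = False.
In (v1 | ~v7), v1 is now false; ~v7 must hold, so v7 = False.
From (v7 | ~v5) and v7 = False: v5 = False.

False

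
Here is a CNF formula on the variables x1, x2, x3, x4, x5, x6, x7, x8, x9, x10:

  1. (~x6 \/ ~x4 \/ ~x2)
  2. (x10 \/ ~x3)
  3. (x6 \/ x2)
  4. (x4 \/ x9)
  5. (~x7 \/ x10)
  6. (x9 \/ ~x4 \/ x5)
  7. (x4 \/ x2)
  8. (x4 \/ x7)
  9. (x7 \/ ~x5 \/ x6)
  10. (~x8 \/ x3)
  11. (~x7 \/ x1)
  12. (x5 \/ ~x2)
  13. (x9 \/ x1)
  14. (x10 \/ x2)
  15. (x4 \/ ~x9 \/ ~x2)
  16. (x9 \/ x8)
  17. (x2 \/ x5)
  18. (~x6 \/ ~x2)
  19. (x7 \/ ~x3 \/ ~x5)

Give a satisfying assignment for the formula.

x1 = 1, x2 = 1, x3 = 1, x4 = 1, x5 = 1, x6 = 0, x7 = 1, x8 = 1, x9 = 1, x10 = 1

x1 occurs only positively in the remaining clauses — set x1 = True.
Pure literal: x10 appears only positively; assign x10 = True.
Branch on x2: take x2 = True.
  then x5 is forced to True.
  then x6 is forced to False.
  then x7 is forced to True.
For the remaining variables, x3 = True, x4 = True, x8 = True, x9 = True works.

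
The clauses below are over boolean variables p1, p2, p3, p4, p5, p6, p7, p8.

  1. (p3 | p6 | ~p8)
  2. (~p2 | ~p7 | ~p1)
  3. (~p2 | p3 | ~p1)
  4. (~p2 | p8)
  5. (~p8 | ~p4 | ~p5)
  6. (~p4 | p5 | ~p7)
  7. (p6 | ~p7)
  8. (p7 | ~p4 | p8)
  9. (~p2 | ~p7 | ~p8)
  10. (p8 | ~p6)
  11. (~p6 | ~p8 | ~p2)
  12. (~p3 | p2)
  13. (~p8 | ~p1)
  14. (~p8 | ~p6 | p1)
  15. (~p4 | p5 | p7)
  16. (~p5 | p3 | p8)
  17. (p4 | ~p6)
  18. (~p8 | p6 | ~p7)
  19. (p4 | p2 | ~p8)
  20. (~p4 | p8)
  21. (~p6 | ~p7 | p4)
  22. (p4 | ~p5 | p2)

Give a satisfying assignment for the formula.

p1=True  p2=False  p3=False  p4=False  p5=False  p6=False  p7=False  p8=False

Branch on p1: take p1 = True.
  then p8 is forced to False.
  then p2 is forced to False.
  then p6 is forced to False.
  then p7 is forced to False.
  then p4 is forced to False.
  then p3 is forced to False.
  then p5 is forced to False.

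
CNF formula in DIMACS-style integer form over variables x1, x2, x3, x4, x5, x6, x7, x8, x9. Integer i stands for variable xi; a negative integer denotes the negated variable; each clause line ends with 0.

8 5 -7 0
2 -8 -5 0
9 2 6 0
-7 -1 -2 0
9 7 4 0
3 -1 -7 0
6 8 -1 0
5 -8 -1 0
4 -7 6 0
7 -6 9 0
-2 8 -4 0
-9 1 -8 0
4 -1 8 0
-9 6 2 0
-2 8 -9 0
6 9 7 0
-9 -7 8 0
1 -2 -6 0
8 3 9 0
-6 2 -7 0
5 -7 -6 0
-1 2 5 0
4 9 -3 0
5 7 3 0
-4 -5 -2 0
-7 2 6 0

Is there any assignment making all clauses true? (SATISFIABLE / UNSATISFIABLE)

SATISFIABLE

Try x1 = False.
Set x2 = False and propagate.
The remaining clauses are satisfied by x3 = True, x4 = False, x5 = False, x6 = True, x7 = False, x8 = False, x9 = True.
Every clause has at least one true literal under this assignment.
So x1=0  x2=0  x3=1  x4=0  x5=0  x6=1  x7=0  x8=0  x9=1 is a satisfying assignment.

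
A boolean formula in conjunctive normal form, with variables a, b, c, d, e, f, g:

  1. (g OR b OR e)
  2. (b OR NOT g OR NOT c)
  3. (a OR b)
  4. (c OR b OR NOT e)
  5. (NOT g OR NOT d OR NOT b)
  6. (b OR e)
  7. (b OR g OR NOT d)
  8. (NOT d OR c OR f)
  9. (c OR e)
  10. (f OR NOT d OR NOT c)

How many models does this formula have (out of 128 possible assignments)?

32

Split on b, then c.
  b=1, c=1: a, e free; 5 ways for (d,f,g) × 2^2 = 20.
  b=1, c=0: a free; 5 ways for (d,e,f,g) × 2^1 = 10.
  b=0, c=1: remaining (a,d,e,f,g) ∈ {(1,0,1,0,0); (1,0,1,1,0)} — 2.
  b=0, c=0: a clause becomes empty — 0.
Total: 20 + 10 + 2 + 0 = 32.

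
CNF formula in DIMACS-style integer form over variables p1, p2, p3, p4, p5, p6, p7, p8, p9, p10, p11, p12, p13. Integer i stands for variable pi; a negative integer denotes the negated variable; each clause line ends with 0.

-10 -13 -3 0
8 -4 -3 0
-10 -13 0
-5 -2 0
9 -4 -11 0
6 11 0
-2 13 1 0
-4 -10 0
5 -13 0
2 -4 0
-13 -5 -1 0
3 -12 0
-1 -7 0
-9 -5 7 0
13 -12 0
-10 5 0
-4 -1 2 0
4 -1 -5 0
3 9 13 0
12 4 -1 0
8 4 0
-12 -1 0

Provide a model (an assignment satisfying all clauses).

p1 = F, p2 = F, p3 = F, p4 = F, p5 = F, p6 = T, p7 = T, p8 = T, p9 = T, p10 = F, p11 = T, p12 = F, p13 = F

Pure literal: p6 appears only positively; assign p6 = True.
Pure literal: p8 appears only positively; assign p8 = True.
Try p1 = False.
Try p2 = False.
  then p4 is forced to False.
Try p3 = False.
  then p12 is forced to False.
For the remaining variables, p5 = False, p7 = True, p9 = True, p10 = False, p11 = True, p13 = False works.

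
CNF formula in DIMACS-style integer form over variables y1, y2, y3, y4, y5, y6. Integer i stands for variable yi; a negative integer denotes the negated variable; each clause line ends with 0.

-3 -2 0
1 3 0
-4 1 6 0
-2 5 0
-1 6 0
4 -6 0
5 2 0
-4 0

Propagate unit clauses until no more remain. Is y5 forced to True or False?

True

(NOT y4) is a unit clause: y4 = False.
(y4 OR NOT y6) with y4 = False leaves only NOT y6, so y6 = False.
(NOT y1 OR y6) with y6 = False leaves only NOT y1, so y1 = False.
From (y1 OR y3) and y1 = False: y3 = True.
(NOT y3 OR NOT y2) with y3 = True leaves only NOT y2, so y2 = False.
In (y2 OR y5), y2 is now false; y5 must hold, so y5 = True.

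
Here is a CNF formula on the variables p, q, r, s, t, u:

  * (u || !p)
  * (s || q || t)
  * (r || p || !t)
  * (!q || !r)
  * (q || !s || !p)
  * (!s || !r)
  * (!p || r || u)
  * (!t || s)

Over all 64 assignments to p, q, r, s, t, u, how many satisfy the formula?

9

Split on p, then r.
  p=T, r=T: a clause becomes empty — 0.
  p=T, r=F: remaining (q,s,t,u) ∈ {(T,F,F,T); (T,T,F,T); (T,T,T,T)} — 3.
  p=F, r=T: a clause becomes empty — 0.
  p=F, r=F: u free; 3 ways for (q,s,t) × 2^1 = 6.
Total: 0 + 3 + 0 + 6 = 9.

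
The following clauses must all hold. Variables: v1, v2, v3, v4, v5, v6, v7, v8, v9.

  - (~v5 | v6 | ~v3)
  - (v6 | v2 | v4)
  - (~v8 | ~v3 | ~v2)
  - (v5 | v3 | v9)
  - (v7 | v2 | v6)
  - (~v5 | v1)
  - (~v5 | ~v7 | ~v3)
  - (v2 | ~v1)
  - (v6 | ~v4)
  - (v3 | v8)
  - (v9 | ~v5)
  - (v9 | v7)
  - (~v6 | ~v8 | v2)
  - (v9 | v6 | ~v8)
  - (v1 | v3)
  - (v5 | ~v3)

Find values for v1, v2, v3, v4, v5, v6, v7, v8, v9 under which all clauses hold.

v1=True, v2=True, v3=False, v4=False, v5=True, v6=False, v7=True, v8=True, v9=True

Check each clause:
  1. (~v3 | ~v5 | v6) — ~v3 is true.
  2. (v6 | v2 | v4) — v2 is true.
  3. (~v2 | ~v8 | ~v3) — ~v3 is true.
  4. (v9 | v5 | v3) — v9 is true.
  5. (v6 | v7 | v2) — v2 is true.
  6. (~v5 | v1) — v1 is true.
  7. (~v7 | ~v5 | ~v3) — ~v3 is true.
  8. (v2 | ~v1) — v2 is true.
  9. (v6 | ~v4) — ~v4 is true.
  10. (v8 | v3) — v8 is true.
  11. (~v5 | v9) — v9 is true.
  12. (v9 | v7) — v9 is true.
  13. (~v8 | v2 | ~v6) — ~v6 is true.
  14. (v9 | ~v8 | v6) — v9 is true.
  15. (v3 | v1) — v1 is true.
  16. (v5 | ~v3) — v5 is true.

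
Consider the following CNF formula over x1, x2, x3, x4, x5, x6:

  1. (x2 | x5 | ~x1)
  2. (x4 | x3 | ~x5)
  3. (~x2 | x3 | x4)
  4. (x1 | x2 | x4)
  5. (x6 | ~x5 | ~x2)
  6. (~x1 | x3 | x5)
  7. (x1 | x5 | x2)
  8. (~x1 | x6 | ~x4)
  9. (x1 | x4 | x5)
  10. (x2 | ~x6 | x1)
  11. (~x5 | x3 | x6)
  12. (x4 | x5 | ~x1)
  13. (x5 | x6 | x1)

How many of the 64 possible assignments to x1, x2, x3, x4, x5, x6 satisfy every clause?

Case analysis on x1 and x5:
  x1=1, x5=1: 7 of the 16 assignments to (x2,x3,x4,x6) work.
  x1=1, x5=0: remaining (x2,x3,x4,x6) ∈ {(1,1,1,1)} — 1.
  x1=0, x5=1: remaining (x2,x3,x4,x6) ∈ {(0,1,1,0); (1,0,1,1); (1,1,0,1); (1,1,1,1)} — 4.
  x1=0, x5=0: remaining (x2,x3,x4,x6) ∈ {(1,0,1,1); (1,1,1,1)} — 2.
Total: 7 + 1 + 4 + 2 = 14.

14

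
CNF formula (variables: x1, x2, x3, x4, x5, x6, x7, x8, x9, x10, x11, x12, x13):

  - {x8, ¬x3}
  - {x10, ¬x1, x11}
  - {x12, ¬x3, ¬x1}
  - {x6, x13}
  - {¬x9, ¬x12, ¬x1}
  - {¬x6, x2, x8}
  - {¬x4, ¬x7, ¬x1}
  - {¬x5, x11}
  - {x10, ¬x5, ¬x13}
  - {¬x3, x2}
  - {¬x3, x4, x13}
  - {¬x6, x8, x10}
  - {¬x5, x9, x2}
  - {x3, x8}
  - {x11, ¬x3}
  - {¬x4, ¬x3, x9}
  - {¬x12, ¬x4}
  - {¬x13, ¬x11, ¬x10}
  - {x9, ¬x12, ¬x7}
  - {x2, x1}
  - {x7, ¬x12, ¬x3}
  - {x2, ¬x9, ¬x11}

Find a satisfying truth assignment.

x1 = F, x2 = T, x3 = T, x4 = F, x5 = F, x6 = T, x7 = F, x8 = T, x9 = F, x10 = F, x11 = T, x12 = F, x13 = T

Pure literal: x2 appears only positively; assign x2 = True.
x5 occurs only negated in the remaining clauses — set x5 = False.
Try x1 = False.
The remaining clauses are satisfied by x3 = True, x4 = False, x6 = True, x7 = False, x8 = True, x9 = False, x10 = False, x11 = True, x12 = False, x13 = True.
Check each clause:
  1. {x8, ¬x3} — x8 is true.
  2. {x10, ¬x1, x11} — x11 is true.
  3. {¬x3, ¬x1, x12} — ¬x1 is true.
  4. {x6, x13} — x13 is true.
  5. {¬x12, ¬x9, ¬x1} — ¬x12 is true.
  6. {x8, ¬x6, x2} — x8 is true.
  7. {¬x4, ¬x1, ¬x7} — ¬x7 is true.
  8. {¬x5, x11} — x11 is true.
  9. {¬x5, x10, ¬x13} — ¬x5 is true.
  10. {x2, ¬x3} — x2 is true.
  11. {¬x3, x4, x13} — x13 is true.
  12. {x8, x10, ¬x6} — x8 is true.
  13. {¬x5, x9, x2} — x2 is true.
  14. {x3, x8} — x8 is true.
  15. {x11, ¬x3} — x11 is true.
  16. {¬x4, ¬x3, x9} — ¬x4 is true.
  17. {¬x4, ¬x12} — ¬x12 is true.
  18. {¬x11, ¬x13, ¬x10} — ¬x10 is true.
  19. {x9, ¬x7, ¬x12} — ¬x12 is true.
  20. {x2, x1} — x2 is true.
  21. {¬x12, x7, ¬x3} — ¬x12 is true.
  22. {¬x11, x2, ¬x9} — x2 is true.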